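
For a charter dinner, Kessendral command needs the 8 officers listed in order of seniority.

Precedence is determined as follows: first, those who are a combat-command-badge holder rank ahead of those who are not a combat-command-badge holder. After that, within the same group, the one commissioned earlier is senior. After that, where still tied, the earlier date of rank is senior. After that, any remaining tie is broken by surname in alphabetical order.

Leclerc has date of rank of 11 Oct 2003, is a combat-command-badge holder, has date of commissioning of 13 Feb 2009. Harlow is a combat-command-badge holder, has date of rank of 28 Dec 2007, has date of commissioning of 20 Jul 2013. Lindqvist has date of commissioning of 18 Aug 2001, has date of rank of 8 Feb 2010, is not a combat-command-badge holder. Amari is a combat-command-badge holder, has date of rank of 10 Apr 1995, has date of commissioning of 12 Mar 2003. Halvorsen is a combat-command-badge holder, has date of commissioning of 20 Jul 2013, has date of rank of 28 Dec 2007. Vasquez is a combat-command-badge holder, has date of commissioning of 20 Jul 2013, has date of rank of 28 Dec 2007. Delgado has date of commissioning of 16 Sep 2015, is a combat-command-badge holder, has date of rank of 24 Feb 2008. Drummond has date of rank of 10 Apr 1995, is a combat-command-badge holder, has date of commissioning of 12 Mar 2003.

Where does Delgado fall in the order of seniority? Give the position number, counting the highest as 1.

7

By the first rule: Amari, Drummond, Leclerc, Halvorsen, Harlow, Vasquez and Delgado (each a combat-command-badge holder); then Lindqvist (not a combat-command-badge holder).
Among Amari, Drummond, Leclerc, Halvorsen, Harlow, Vasquez and Delgado, by date of commissioning (earlier first): Amari and Drummond (12 Mar 2003) before Leclerc (13 Feb 2009) before Halvorsen, Harlow and Vasquez (20 Jul 2013) before Delgado (16 Sep 2015).
Amari and Drummond both have date of rank 10 Apr 1995, so the next rule applies.
Among Amari and Drummond, alphabetically by surname: Amari before Drummond.
Halvorsen, Harlow and Vasquez all have date of rank 28 Dec 2007, so the next rule applies.
Among Halvorsen, Harlow and Vasquez, alphabetically by surname: Halvorsen before Harlow before Vasquez.
Order: Amari, Drummond, Leclerc, Halvorsen, Harlow, Vasquez, Delgado, Lindqvist. So position 7.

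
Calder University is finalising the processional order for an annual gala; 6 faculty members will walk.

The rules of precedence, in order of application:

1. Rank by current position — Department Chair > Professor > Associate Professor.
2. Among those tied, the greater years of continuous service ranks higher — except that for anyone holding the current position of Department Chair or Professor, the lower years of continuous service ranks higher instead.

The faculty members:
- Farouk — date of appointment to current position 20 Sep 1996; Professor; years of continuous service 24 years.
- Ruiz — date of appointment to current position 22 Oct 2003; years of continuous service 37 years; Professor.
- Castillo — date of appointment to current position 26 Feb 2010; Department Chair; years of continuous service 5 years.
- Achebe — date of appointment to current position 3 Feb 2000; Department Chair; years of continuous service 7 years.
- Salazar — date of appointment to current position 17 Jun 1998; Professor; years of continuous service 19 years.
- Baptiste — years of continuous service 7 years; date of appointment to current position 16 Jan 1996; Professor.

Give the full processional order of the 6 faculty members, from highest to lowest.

Castillo, Achebe, Baptiste, Salazar, Farouk, Ruiz

By current position: Castillo and Achebe (Department Chair); then Baptiste, Salazar, Farouk and Ruiz (Professor).
Among Castillo and Achebe, by years of continuous service (lower first) (reversed rule for this group): Castillo (5 years) before Achebe (7 years).
Among Baptiste, Salazar, Farouk and Ruiz, by years of continuous service (lower first) (reversed rule for this group): Baptiste (7 years) before Salazar (19 years) before Farouk (24 years) before Ruiz (37 years).
Full order: Castillo, Achebe, Baptiste, Salazar, Farouk, Ruiz.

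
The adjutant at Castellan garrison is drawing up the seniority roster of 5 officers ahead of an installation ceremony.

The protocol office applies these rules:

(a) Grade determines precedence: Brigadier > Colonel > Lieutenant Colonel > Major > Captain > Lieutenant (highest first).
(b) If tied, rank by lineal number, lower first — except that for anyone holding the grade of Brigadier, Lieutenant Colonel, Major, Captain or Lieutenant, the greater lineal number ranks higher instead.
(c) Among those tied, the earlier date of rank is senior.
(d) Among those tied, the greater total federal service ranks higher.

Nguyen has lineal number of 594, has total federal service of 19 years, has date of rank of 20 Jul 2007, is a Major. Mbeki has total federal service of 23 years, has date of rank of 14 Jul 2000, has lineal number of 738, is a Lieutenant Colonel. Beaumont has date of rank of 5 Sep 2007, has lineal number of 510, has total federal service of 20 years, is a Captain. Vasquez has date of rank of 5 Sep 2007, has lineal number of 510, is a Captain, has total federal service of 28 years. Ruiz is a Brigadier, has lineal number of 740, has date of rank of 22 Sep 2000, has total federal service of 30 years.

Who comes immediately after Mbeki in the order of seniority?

Nguyen

By grade: Ruiz (Brigadier); then Mbeki (Lieutenant Colonel); then Nguyen (Major); then Vasquez and Beaumont (Captain).
Vasquez and Beaumont both have lineal number 510, so the next rule applies.
Vasquez and Beaumont both have date of rank 5 Sep 2007, so the next rule applies.
Among Vasquez and Beaumont, by total federal service (higher first): Vasquez (28 years) before Beaumont (20 years).
Order: Ruiz, Mbeki, Nguyen, Vasquez, Beaumont.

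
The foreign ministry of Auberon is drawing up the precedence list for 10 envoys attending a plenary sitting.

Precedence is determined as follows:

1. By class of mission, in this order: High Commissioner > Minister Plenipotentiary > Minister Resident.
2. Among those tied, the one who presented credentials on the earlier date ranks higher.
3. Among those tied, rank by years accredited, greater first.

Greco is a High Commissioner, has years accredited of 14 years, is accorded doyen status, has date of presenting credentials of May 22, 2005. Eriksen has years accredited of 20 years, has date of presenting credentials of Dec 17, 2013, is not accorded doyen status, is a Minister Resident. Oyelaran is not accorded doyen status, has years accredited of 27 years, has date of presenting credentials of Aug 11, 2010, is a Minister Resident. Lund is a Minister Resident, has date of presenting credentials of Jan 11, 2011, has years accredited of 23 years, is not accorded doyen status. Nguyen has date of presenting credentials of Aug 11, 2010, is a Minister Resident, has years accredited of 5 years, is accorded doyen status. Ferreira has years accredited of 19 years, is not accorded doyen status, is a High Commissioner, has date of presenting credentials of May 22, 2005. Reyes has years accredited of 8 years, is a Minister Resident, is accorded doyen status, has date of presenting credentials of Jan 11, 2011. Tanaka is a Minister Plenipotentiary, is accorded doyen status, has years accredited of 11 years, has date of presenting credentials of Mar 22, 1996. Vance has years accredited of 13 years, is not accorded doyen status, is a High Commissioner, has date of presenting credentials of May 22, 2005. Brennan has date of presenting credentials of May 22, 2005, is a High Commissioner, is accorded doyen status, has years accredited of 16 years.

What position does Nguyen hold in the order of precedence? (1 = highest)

7

By class of mission: Ferreira, Brennan, Greco and Vance (High Commissioner); then Tanaka (Minister Plenipotentiary); then Oyelaran, Nguyen, Lund, Reyes and Eriksen (Minister Resident).
Ferreira, Brennan, Greco and Vance all have date of presenting credentials May 22, 2005, so the next rule applies.
Among Ferreira, Brennan, Greco and Vance, by years accredited (higher first): Ferreira (19 years) before Brennan (16 years) before Greco (14 years) before Vance (13 years).
Among Oyelaran, Nguyen, Lund, Reyes and Eriksen, by date of presenting credentials (earlier first): Oyelaran and Nguyen (Aug 11, 2010) before Lund and Reyes (Jan 11, 2011) before Eriksen (Dec 17, 2013).
Among Oyelaran and Nguyen, by years accredited (higher first): Oyelaran (27 years) before Nguyen (5 years).
Among Lund and Reyes, by years accredited (higher first): Lund (23 years) before Reyes (8 years).
Order: Ferreira, Brennan, Greco, Vance, Tanaka, Oyelaran, Nguyen, Lund, Reyes, Eriksen. So position 7.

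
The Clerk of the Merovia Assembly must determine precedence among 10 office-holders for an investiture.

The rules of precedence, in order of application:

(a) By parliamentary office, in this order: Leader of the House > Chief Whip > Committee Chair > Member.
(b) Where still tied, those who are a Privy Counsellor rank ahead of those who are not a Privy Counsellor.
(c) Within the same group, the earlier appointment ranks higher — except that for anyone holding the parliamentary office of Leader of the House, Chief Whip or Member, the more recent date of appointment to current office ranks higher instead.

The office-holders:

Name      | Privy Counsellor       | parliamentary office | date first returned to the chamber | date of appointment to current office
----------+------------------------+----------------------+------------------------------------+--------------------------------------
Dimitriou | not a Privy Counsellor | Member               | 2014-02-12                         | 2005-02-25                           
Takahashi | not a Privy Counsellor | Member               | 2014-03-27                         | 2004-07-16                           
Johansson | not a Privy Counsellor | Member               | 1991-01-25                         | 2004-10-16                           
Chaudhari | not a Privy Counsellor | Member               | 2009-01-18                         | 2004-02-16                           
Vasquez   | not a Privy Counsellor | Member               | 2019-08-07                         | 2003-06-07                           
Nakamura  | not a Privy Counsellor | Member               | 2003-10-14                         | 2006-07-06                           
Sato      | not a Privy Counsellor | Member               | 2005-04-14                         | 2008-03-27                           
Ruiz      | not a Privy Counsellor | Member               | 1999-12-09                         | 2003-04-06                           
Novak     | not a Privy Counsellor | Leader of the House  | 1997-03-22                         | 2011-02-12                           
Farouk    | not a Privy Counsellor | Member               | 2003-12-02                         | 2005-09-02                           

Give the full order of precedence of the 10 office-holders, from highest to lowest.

By parliamentary office: Novak (Leader of the House); then Sato, Nakamura, Farouk, Dimitriou, Johansson, Takahashi, Chaudhari, Vasquez and Ruiz (Member).
Sato, Nakamura, Farouk, Dimitriou, Johansson, Takahashi, Chaudhari, Vasquez and Ruiz are each not a Privy Counsellor, so the next rule applies.
Among Sato, Nakamura, Farouk, Dimitriou, Johansson, Takahashi, Chaudhari, Vasquez and Ruiz, by date of appointment to current office (later first) (reversed rule for this group): Sato (2008-03-27) before Nakamura (2006-07-06) before Farouk (2005-09-02) before Dimitriou (2005-02-25) before Johansson (2004-10-16) before Takahashi (2004-07-16) before Chaudhari (2004-02-16) before Vasquez (2003-06-07) before Ruiz (2003-04-06).
Full order: Novak, Sato, Nakamura, Farouk, Dimitriou, Johansson, Takahashi, Chaudhari, Vasquez, Ruiz.

Novak, Sato, Nakamura, Farouk, Dimitriou, Johansson, Takahashi, Chaudhari, Vasquez, Ruiz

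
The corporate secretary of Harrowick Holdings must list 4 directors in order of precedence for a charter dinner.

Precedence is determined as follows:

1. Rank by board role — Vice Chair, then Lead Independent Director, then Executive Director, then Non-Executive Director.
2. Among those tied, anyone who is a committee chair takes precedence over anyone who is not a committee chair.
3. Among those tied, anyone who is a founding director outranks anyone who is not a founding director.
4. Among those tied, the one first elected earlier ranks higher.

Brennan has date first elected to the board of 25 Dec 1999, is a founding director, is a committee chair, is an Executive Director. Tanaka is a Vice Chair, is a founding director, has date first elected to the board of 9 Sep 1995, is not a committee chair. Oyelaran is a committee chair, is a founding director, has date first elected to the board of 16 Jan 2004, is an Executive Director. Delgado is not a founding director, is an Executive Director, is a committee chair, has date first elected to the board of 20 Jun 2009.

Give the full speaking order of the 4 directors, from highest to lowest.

By board role: Tanaka (Vice Chair); then Brennan, Oyelaran and Delgado (Executive Director).
Brennan, Oyelaran and Delgado are each a committee chair, so the next rule applies.
Among Brennan, Oyelaran and Delgado, a founding director before not a founding director: Brennan and Oyelaran (a founding director) before Delgado (not a founding director).
Among Brennan and Oyelaran, by date first elected to the board (earlier first): Brennan (25 Dec 1999) before Oyelaran (16 Jan 2004).
Full order: Tanaka, Brennan, Oyelaran, Delgado.

Tanaka, Brennan, Oyelaran, Delgado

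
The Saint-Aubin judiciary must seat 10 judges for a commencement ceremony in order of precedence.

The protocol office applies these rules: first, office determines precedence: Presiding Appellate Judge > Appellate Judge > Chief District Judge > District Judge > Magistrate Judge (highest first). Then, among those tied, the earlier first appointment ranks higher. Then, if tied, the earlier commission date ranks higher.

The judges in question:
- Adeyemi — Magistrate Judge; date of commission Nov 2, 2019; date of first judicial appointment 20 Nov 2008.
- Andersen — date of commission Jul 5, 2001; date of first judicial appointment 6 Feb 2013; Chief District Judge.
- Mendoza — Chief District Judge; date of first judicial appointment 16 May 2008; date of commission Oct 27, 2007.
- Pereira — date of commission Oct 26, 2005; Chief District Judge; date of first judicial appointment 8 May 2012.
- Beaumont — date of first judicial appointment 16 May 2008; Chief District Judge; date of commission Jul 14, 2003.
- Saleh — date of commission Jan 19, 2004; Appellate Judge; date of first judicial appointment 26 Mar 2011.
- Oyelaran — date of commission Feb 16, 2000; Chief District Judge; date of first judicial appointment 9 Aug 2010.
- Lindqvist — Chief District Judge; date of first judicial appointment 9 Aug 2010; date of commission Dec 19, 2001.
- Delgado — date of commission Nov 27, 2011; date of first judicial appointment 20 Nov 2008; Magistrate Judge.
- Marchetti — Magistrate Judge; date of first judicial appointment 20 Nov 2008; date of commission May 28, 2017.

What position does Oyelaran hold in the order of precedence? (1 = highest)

By office: Saleh (Appellate Judge); then Beaumont, Mendoza, Oyelaran, Lindqvist, Pereira and Andersen (Chief District Judge); then Delgado, Marchetti and Adeyemi (Magistrate Judge).
Among Beaumont, Mendoza, Oyelaran, Lindqvist, Pereira and Andersen, by date of first judicial appointment (earlier first): Beaumont and Mendoza (16 May 2008) before Oyelaran and Lindqvist (9 Aug 2010) before Pereira (8 May 2012) before Andersen (6 Feb 2013).
Among Beaumont and Mendoza, by date of commission (earlier first): Beaumont (Jul 14, 2003) before Mendoza (Oct 27, 2007).
Among Oyelaran and Lindqvist, by date of commission (earlier first): Oyelaran (Feb 16, 2000) before Lindqvist (Dec 19, 2001).
Delgado, Marchetti and Adeyemi all have date of first judicial appointment 20 Nov 2008, so the next rule applies.
Among Delgado, Marchetti and Adeyemi, by date of commission (earlier first): Delgado (Nov 27, 2011) before Marchetti (May 28, 2017) before Adeyemi (Nov 2, 2019).
Order: Saleh, Beaumont, Mendoza, Oyelaran, Lindqvist, Pereira, Andersen, Delgado, Marchetti, Adeyemi. So position 4.

4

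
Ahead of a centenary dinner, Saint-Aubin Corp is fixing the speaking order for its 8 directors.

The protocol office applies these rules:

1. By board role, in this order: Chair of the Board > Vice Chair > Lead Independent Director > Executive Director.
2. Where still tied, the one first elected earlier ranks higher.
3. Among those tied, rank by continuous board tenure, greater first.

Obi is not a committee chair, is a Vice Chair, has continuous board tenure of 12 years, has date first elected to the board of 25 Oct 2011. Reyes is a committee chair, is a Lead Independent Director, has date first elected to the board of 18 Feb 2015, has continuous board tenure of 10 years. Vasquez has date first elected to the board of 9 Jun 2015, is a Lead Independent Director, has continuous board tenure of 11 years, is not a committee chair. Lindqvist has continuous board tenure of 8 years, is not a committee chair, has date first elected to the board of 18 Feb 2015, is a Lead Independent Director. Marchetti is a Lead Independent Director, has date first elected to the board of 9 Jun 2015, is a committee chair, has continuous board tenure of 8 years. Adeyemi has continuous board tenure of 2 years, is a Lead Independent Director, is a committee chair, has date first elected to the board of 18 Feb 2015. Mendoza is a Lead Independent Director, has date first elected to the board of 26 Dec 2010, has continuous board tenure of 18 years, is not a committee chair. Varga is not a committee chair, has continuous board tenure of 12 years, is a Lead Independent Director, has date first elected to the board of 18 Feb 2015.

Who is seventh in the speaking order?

Vasquez

By board role: Obi (Vice Chair); then Mendoza, Varga, Reyes, Lindqvist, Adeyemi, Vasquez and Marchetti (Lead Independent Director).
Among Mendoza, Varga, Reyes, Lindqvist, Adeyemi, Vasquez and Marchetti, by date first elected to the board (earlier first): Mendoza (26 Dec 2010) before Varga, Reyes, Lindqvist and Adeyemi (18 Feb 2015) before Vasquez and Marchetti (9 Jun 2015).
Among Varga, Reyes, Lindqvist and Adeyemi, by continuous board tenure (higher first): Varga (12 years) before Reyes (10 years) before Lindqvist (8 years) before Adeyemi (2 years).
Among Vasquez and Marchetti, by continuous board tenure (higher first): Vasquez (11 years) before Marchetti (8 years).
Order: Obi, Mendoza, Varga, Reyes, Lindqvist, Adeyemi, Vasquez, Marchetti.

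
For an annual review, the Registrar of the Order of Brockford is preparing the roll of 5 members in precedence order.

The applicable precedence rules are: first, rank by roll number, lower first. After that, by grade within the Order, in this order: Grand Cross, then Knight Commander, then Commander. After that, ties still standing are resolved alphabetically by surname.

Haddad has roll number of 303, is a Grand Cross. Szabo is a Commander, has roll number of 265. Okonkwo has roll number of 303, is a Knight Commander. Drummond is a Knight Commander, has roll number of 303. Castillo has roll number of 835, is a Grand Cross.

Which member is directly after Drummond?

Okonkwo

By roll number (lower first): Szabo (265); then Haddad, Drummond and Okonkwo (each 303); then Castillo (835).
Among Haddad, Drummond and Okonkwo, by grade within the Order: Haddad (Grand Cross) before Drummond and Okonkwo (Knight Commander).
Among Drummond and Okonkwo, alphabetically by surname: Drummond before Okonkwo.
Order: Szabo, Haddad, Drummond, Okonkwo, Castillo.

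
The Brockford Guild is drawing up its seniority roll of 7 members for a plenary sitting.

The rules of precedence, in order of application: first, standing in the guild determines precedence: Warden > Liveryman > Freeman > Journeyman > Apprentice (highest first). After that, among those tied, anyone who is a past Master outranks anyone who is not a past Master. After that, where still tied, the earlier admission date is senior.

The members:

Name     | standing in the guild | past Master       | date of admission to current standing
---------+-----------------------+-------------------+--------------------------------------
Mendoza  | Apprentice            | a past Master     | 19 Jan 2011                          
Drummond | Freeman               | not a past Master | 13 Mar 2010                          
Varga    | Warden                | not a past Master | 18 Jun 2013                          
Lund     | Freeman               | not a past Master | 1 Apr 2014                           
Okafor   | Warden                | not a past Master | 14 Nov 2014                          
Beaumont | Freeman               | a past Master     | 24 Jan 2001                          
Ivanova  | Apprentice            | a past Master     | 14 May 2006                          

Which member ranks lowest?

By standing in the guild: Varga and Okafor (Warden); then Beaumont, Drummond and Lund (Freeman); then Ivanova and Mendoza (Apprentice).
Varga and Okafor are each not a past Master, so the next rule applies.
Among Varga and Okafor, by date of admission to current standing (earlier first): Varga (18 Jun 2013) before Okafor (14 Nov 2014).
Among Beaumont, Drummond and Lund, a past Master before not a past Master: Beaumont (a past Master) before Drummond and Lund (not a past Master).
Among Drummond and Lund, by date of admission to current standing (earlier first): Drummond (13 Mar 2010) before Lund (1 Apr 2014).
Ivanova and Mendoza are each a past Master, so the next rule applies.
Among Ivanova and Mendoza, by date of admission to current standing (earlier first): Ivanova (14 May 2006) before Mendoza (19 Jan 2011).
Order: Varga, Okafor, Beaumont, Drummond, Lund, Ivanova, Mendoza.

Mendoza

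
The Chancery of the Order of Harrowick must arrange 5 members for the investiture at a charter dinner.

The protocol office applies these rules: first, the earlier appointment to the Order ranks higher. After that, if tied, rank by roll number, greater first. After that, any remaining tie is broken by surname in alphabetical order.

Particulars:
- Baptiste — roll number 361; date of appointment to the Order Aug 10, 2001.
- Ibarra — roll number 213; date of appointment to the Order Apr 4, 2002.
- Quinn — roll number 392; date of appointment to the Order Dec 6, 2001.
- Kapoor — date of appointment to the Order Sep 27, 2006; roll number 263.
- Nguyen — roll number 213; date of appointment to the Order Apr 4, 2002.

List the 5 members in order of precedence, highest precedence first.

Baptiste, Quinn, Ibarra, Nguyen, Kapoor

By date of appointment to the Order (earlier first): Baptiste (Aug 10, 2001); then Quinn (Dec 6, 2001); then Ibarra and Nguyen (both Apr 4, 2002); then Kapoor (Sep 27, 2006).
Ibarra and Nguyen both have roll number 213, so the next rule applies.
Among Ibarra and Nguyen, alphabetically by surname: Ibarra before Nguyen.
Full order: Baptiste, Quinn, Ibarra, Nguyen, Kapoor.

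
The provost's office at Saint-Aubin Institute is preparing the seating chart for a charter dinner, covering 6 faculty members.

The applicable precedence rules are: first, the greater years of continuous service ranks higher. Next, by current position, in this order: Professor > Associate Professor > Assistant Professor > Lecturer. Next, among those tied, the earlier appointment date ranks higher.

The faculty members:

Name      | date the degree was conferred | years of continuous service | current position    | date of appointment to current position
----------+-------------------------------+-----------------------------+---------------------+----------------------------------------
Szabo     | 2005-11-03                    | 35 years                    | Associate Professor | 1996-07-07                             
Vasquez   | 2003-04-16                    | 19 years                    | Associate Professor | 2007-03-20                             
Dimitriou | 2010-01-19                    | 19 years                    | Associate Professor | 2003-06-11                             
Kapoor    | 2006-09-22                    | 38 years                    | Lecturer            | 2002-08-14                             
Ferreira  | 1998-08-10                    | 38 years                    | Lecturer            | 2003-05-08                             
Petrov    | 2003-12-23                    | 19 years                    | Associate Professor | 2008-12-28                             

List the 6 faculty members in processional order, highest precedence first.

Kapoor, Ferreira, Szabo, Dimitriou, Vasquez, Petrov

By years of continuous service (higher first): Kapoor and Ferreira (both 38 years); then Szabo (35 years); then Dimitriou, Vasquez and Petrov (each 19 years).
Kapoor and Ferreira are each Lecturer, so the next rule applies.
Among Kapoor and Ferreira, by date of appointment to current position (earlier first): Kapoor (2002-08-14) before Ferreira (2003-05-08).
Dimitriou, Vasquez and Petrov are each Associate Professor, so the next rule applies.
Among Dimitriou, Vasquez and Petrov, by date of appointment to current position (earlier first): Dimitriou (2003-06-11) before Vasquez (2007-03-20) before Petrov (2008-12-28).
Full order: Kapoor, Ferreira, Szabo, Dimitriou, Vasquez, Petrov.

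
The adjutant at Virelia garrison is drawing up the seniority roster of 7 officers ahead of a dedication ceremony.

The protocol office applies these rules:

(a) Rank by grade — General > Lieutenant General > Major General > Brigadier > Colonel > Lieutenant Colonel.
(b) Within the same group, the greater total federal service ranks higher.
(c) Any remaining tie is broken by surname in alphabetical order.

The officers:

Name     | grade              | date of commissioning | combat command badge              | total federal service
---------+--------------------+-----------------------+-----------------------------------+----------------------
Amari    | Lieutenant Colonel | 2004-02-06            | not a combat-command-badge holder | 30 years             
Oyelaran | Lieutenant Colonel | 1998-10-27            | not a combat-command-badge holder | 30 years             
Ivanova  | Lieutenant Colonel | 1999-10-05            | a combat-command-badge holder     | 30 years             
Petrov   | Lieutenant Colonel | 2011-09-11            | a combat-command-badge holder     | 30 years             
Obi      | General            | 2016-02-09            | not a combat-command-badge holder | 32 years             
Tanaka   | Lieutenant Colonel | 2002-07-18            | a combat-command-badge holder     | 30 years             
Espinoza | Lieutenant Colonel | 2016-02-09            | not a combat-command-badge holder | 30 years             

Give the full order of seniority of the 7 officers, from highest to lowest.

Obi, Amari, Espinoza, Ivanova, Oyelaran, Petrov, Tanaka

By grade: Obi (General); then Amari, Espinoza, Ivanova, Oyelaran, Petrov and Tanaka (Lieutenant Colonel).
Amari, Espinoza, Ivanova, Oyelaran, Petrov and Tanaka all have total federal service 30 years, so the next rule applies.
Among Amari, Espinoza, Ivanova, Oyelaran, Petrov and Tanaka, alphabetically by surname: Amari before Espinoza before Ivanova before Oyelaran before Petrov before Tanaka.
Full order: Obi, Amari, Espinoza, Ivanova, Oyelaran, Petrov, Tanaka.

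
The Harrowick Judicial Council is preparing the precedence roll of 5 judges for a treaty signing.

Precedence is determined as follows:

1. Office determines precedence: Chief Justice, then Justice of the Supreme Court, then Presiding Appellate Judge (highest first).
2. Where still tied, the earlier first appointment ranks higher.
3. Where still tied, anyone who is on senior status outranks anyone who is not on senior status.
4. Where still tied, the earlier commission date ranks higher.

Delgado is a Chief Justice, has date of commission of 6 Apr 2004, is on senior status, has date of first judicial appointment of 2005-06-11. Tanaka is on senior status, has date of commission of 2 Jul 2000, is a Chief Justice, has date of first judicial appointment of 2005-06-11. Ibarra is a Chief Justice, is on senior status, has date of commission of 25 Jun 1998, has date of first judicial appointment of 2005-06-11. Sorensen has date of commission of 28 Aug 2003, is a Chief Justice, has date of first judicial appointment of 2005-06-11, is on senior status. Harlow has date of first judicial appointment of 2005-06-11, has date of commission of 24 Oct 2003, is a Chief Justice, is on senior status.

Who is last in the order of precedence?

By office: Ibarra, Tanaka, Sorensen, Harlow and Delgado (Chief Justice).
Ibarra, Tanaka, Sorensen, Harlow and Delgado all have date of first judicial appointment 2005-06-11, so the next rule applies.
Ibarra, Tanaka, Sorensen, Harlow and Delgado are each on senior status, so the next rule applies.
Among Ibarra, Tanaka, Sorensen, Harlow and Delgado, by date of commission (earlier first): Ibarra (25 Jun 1998) before Tanaka (2 Jul 2000) before Sorensen (28 Aug 2003) before Harlow (24 Oct 2003) before Delgado (6 Apr 2004).
Order: Ibarra, Tanaka, Sorensen, Harlow, Delgado.

Delgado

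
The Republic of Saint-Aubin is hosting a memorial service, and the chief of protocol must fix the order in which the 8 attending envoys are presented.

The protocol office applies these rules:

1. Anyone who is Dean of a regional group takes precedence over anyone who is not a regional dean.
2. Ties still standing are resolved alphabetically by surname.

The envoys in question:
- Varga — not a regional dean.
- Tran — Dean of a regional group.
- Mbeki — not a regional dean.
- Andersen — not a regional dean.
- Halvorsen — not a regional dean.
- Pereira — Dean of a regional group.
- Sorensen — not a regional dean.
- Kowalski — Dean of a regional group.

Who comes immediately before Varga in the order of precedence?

Sorensen

By the first rule: Kowalski, Pereira and Tran (each Dean of a regional group); then Andersen, Halvorsen, Mbeki, Sorensen and Varga (each not a regional dean).
Among Kowalski, Pereira and Tran, alphabetically by surname: Kowalski before Pereira before Tran.
Among Andersen, Halvorsen, Mbeki, Sorensen and Varga, alphabetically by surname: Andersen before Halvorsen before Mbeki before Sorensen before Varga.
Order: Kowalski, Pereira, Tran, Andersen, Halvorsen, Mbeki, Sorensen, Varga.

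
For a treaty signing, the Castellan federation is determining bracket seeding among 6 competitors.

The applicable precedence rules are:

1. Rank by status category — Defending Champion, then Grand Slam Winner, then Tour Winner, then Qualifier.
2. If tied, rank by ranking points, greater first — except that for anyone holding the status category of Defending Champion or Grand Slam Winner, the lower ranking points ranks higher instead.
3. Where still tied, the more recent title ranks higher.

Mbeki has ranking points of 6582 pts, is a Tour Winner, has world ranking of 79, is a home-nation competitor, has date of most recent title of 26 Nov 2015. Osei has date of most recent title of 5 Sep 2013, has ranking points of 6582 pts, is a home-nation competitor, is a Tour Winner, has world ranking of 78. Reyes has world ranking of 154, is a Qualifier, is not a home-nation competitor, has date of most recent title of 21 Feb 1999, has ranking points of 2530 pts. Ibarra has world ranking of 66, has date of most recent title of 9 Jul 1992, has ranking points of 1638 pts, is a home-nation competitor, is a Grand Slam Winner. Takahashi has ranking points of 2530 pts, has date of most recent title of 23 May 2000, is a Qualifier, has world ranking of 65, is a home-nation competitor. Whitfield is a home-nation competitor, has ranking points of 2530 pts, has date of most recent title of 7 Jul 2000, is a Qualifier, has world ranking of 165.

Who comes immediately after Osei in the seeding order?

By status category: Ibarra (Grand Slam Winner); then Mbeki and Osei (Tour Winner); then Whitfield, Takahashi and Reyes (Qualifier).
Mbeki and Osei both have ranking points 6582 pts, so the next rule applies.
Among Mbeki and Osei, by date of most recent title (later first): Mbeki (26 Nov 2015) before Osei (5 Sep 2013).
Whitfield, Takahashi and Reyes all have ranking points 2530 pts, so the next rule applies.
Among Whitfield, Takahashi and Reyes, by date of most recent title (later first): Whitfield (7 Jul 2000) before Takahashi (23 May 2000) before Reyes (21 Feb 1999).
Order: Ibarra, Mbeki, Osei, Whitfield, Takahashi, Reyes.

Whitfield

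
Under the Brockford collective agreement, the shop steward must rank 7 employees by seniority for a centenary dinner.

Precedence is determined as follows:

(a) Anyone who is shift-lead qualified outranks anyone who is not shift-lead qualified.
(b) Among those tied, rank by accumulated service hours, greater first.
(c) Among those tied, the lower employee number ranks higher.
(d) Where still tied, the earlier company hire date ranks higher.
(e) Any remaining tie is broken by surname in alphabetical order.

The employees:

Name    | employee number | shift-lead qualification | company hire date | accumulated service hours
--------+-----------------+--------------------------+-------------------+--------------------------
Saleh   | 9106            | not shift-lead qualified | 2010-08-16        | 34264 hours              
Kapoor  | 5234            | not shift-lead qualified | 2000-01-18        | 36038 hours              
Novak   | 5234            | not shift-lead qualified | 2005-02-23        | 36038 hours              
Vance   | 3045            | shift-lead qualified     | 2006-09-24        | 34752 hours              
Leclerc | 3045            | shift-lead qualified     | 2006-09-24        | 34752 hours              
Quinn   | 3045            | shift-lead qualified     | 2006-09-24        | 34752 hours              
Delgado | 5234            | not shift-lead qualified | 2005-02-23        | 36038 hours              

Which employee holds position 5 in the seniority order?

By the first rule: Leclerc, Quinn and Vance (each shift-lead qualified); then Kapoor, Delgado, Novak and Saleh (each not shift-lead qualified).
Leclerc, Quinn and Vance all have accumulated service hours 34752 hours, so the next rule applies.
Leclerc, Quinn and Vance all have employee number 3045, so the next rule applies.
Leclerc, Quinn and Vance all have company hire date 2006-09-24, so the next rule applies.
Among Leclerc, Quinn and Vance, alphabetically by surname: Leclerc before Quinn before Vance.
Among Kapoor, Delgado, Novak and Saleh, by accumulated service hours (higher first): Kapoor, Delgado and Novak (36038 hours) before Saleh (34264 hours).
Kapoor, Delgado and Novak all have employee number 5234, so the next rule applies.
Among Kapoor, Delgado and Novak, by company hire date (earlier first): Kapoor (2000-01-18) before Delgado and Novak (2005-02-23).
Among Delgado and Novak, alphabetically by surname: Delgado before Novak.
Order: Leclerc, Quinn, Vance, Kapoor, Delgado, Novak, Saleh.

Delgado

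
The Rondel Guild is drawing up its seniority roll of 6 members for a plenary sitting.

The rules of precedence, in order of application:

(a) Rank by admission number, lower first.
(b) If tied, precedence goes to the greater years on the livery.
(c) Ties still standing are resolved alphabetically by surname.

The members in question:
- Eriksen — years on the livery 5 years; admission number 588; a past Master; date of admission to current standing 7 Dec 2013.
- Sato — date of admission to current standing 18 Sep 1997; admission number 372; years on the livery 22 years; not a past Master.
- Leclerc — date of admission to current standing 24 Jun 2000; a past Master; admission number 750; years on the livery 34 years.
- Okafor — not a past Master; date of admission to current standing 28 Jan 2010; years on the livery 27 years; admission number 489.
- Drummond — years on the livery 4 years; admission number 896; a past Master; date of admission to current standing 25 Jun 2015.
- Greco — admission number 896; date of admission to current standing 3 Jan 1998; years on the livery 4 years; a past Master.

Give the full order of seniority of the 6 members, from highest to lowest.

Sato, Okafor, Eriksen, Leclerc, Drummond, Greco

By admission number (lower first): Sato (372); then Okafor (489); then Eriksen (588); then Leclerc (750); then Drummond and Greco (both 896).
Drummond and Greco both have years on the livery 4 years, so the next rule applies.
Among Drummond and Greco, alphabetically by surname: Drummond before Greco.
Full order: Sato, Okafor, Eriksen, Leclerc, Drummond, Greco.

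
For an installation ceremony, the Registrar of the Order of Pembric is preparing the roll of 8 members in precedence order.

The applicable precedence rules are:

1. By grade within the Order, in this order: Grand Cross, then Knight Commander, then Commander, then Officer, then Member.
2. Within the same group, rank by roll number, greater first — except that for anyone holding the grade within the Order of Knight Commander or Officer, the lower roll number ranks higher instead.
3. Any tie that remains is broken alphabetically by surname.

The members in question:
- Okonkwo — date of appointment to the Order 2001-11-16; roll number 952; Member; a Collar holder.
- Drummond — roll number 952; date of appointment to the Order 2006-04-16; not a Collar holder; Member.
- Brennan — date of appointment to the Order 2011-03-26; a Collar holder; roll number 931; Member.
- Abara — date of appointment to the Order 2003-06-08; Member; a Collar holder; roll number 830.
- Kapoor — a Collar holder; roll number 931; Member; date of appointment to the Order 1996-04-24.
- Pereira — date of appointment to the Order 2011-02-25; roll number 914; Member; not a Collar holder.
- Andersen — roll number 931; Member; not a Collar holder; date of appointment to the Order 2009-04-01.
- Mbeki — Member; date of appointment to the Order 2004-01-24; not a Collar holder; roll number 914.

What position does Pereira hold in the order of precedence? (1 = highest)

By grade within the Order: Drummond, Okonkwo, Andersen, Brennan, Kapoor, Mbeki, Pereira and Abara (Member).
Among Drummond, Okonkwo, Andersen, Brennan, Kapoor, Mbeki, Pereira and Abara, by roll number (higher first): Drummond and Okonkwo (952) before Andersen, Brennan and Kapoor (931) before Mbeki and Pereira (914) before Abara (830).
Among Drummond and Okonkwo, alphabetically by surname: Drummond before Okonkwo.
Among Andersen, Brennan and Kapoor, alphabetically by surname: Andersen before Brennan before Kapoor.
Among Mbeki and Pereira, alphabetically by surname: Mbeki before Pereira.
Order: Drummond, Okonkwo, Andersen, Brennan, Kapoor, Mbeki, Pereira, Abara. So position 7.

7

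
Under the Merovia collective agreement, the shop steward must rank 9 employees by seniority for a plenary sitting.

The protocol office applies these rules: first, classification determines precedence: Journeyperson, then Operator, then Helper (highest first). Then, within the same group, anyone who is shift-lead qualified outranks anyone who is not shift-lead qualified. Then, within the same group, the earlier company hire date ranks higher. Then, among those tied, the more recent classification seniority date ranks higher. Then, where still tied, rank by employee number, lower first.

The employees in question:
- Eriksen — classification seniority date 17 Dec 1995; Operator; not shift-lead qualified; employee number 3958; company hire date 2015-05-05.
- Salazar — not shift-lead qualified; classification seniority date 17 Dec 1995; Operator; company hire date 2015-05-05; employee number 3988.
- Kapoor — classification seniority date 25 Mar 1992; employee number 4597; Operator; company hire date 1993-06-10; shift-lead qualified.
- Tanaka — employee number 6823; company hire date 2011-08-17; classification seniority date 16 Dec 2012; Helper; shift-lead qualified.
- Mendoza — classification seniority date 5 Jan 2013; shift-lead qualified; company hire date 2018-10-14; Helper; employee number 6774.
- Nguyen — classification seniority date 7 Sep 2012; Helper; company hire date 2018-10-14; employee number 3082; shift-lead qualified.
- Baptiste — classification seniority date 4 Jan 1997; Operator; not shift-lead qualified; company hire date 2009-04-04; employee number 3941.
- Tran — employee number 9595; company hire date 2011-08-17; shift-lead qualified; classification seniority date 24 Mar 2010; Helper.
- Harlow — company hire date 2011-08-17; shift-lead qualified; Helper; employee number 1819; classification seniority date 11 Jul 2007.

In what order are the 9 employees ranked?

Kapoor, Baptiste, Eriksen, Salazar, Tanaka, Tran, Harlow, Mendoza, Nguyen

By classification: Kapoor, Baptiste, Eriksen and Salazar (Operator); then Tanaka, Tran, Harlow, Mendoza and Nguyen (Helper).
Among Kapoor, Baptiste, Eriksen and Salazar, shift-lead qualified before not shift-lead qualified: Kapoor (shift-lead qualified) before Baptiste, Eriksen and Salazar (not shift-lead qualified).
Among Baptiste, Eriksen and Salazar, by company hire date (earlier first): Baptiste (2009-04-04) before Eriksen and Salazar (2015-05-05).
Eriksen and Salazar both have classification seniority date 17 Dec 1995, so the next rule applies.
Among Eriksen and Salazar, by employee number (lower first): Eriksen (3958) before Salazar (3988).
Tanaka, Tran, Harlow, Mendoza and Nguyen are each shift-lead qualified, so the next rule applies.
Among Tanaka, Tran, Harlow, Mendoza and Nguyen, by company hire date (earlier first): Tanaka, Tran and Harlow (2011-08-17) before Mendoza and Nguyen (2018-10-14).
Among Tanaka, Tran and Harlow, by classification seniority date (later first): Tanaka (16 Dec 2012) before Tran (24 Mar 2010) before Harlow (11 Jul 2007).
Among Mendoza and Nguyen, by classification seniority date (later first): Mendoza (5 Jan 2013) before Nguyen (7 Sep 2012).
Full order: Kapoor, Baptiste, Eriksen, Salazar, Tanaka, Tran, Harlow, Mendoza, Nguyen.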